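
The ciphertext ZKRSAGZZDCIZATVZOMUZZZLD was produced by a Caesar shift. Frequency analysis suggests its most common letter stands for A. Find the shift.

The most frequent ciphertext letter is Z (appears 8 times).
Z is position 25; A is position 0.
Shift = 25.

25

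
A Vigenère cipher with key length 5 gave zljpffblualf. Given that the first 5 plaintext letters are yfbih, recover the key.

bgihy

Subtract each crib letter from the matching ciphertext letter (mod 26):
z(25)−y(24)=1 → b
l(11)−f(5)=6 → g
j(9)−b(1)=8 → i
p(15)−i(8)=7 → h
f(5)−h(7)=-2≡24 → y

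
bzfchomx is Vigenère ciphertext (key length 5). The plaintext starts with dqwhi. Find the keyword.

Subtract each crib letter from the matching ciphertext letter (mod 26):
b(1)−d(3)=-2≡24 → y
z(25)−q(16)=9 → j
f(5)−w(22)=-17≡9 → j
c(2)−h(7)=-5≡21 → v
h(7)−i(8)=-1≡25 → z

yjjvz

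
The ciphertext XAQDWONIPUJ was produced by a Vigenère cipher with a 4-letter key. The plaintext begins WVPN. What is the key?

Subtract each crib letter from the matching ciphertext letter (mod 26):
X(23)−W(22)=1 → B
A(0)−V(21)=-21≡5 → F
Q(16)−P(15)=1 → B
D(3)−N(13)=-10≡16 → Q

BFBQ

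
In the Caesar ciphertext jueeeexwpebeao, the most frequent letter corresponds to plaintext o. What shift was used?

16

The most frequent ciphertext letter is e (appears 6 times).
e is position 4; o is position 14.
Shift = -10≡16.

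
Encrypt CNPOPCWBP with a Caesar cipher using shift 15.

RCEDERLQE

C(2): 2+15=17 → R
N(13): 13+15=28≡2 → C
P(15): 15+15=30≡4 → E
O(14): 14+15=29≡3 → D
P(15): 15+15=30≡4 → E
C(2): 2+15=17 → R
W(22): 22+15=37≡11 → L
B(1): 1+15=16 → Q
P(15): 15+15=30≡4 → E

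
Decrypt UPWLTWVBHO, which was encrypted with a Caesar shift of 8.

MHODLONTZG

U(20): 20−8=12 → M
P(15): 15−8=7 → H
W(22): 22−8=14 → O
L(11): 11−8=3 → D
T(19): 19−8=11 → L
W(22): 22−8=14 → O
V(21): 21−8=13 → N
B(1): 1−8=-7≡19 → T
H(7): 7−8=-1≡25 → Z
O(14): 14−8=6 → G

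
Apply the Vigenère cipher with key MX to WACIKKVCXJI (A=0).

Repeat the key across the message: MXMXMXMXMXM
W(22)+M(12): 34≡8 → I
A(0)+X(23): 23 → X
C(2)+M(12): 14 → O
I(8)+X(23): 31≡5 → F
K(10)+M(12): 22 → W
K(10)+X(23): 33≡7 → H
V(21)+M(12): 33≡7 → H
C(2)+X(23): 25 → Z
X(23)+M(12): 35≡9 → J
J(9)+X(23): 32≡6 → G
I(8)+M(12): 20 → U

IXOFWHHZJGU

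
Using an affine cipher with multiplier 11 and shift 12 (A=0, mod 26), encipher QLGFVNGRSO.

GDAPJZARCK

Q(16): 11·16+12=188≡6 → G
L(11): 11·11+12=133≡3 → D
G(6): 11·6+12=78≡0 → A
F(5): 11·5+12=67≡15 → P
V(21): 11·21+12=243≡9 → J
N(13): 11·13+12=155≡25 → Z
G(6): 11·6+12=78≡0 → A
R(17): 11·17+12=199≡17 → R
S(18): 11·18+12=210≡2 → C
O(14): 11·14+12=166≡10 → K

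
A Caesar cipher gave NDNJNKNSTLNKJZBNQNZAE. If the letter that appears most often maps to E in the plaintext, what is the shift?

The most frequent ciphertext letter is N (appears 7 times).
N is position 13; E is position 4.
Shift = 9.

9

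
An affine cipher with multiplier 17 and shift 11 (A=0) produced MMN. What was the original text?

XXU

The inverse of 17 mod 26 is 23, since 17·23=391≡1. Apply D(y)=23·(y−11) mod 26:
M(12): 23·(12−11)=23 → X
M(12): 23·(12−11)=23 → X
N(13): 23·(13−11)=46≡20 → U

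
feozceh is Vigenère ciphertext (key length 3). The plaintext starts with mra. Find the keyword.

Subtract each crib letter from the matching ciphertext letter (mod 26):
f(5)−m(12)=-7≡19 → t
e(4)−r(17)=-13≡13 → n
o(14)−a(0)=14 → o

tno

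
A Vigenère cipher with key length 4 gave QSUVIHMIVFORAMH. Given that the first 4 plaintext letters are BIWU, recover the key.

Subtract each crib letter from the matching ciphertext letter (mod 26):
Q(16)−B(1)=15 → P
S(18)−I(8)=10 → K
U(20)−W(22)=-2≡24 → Y
V(21)−U(20)=1 → B

PKYB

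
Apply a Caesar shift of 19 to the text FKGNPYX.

YDZGIRQ

F(5): 5+19=24 → Y
K(10): 10+19=29≡3 → D
G(6): 6+19=25 → Z
N(13): 13+19=32≡6 → G
P(15): 15+19=34≡8 → I
Y(24): 24+19=43≡17 → R
X(23): 23+19=42≡16 → Q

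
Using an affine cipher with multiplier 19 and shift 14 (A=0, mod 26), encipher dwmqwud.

tqigqet

d(3): 19·3+14=71≡19 → t
w(22): 19·22+14=432≡16 → q
m(12): 19·12+14=242≡8 → i
q(16): 19·16+14=318≡6 → g
w(22): 19·22+14=432≡16 → q
u(20): 19·20+14=394≡4 → e
d(3): 19·3+14=71≡19 → t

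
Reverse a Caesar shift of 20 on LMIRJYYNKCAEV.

L(11): 11−20=-9≡17 → R
M(12): 12−20=-8≡18 → S
I(8): 8−20=-12≡14 → O
R(17): 17−20=-3≡23 → X
J(9): 9−20=-11≡15 → P
Y(24): 24−20=4 → E
Y(24): 24−20=4 → E
N(13): 13−20=-7≡19 → T
K(10): 10−20=-10≡16 → Q
C(2): 2−20=-18≡8 → I
A(0): 0−20=-20≡6 → G
E(4): 4−20=-16≡10 → K
V(21): 21−20=1 → B

RSOXPEETQIGKB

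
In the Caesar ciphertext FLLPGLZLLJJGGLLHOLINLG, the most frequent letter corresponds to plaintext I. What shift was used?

The most frequent ciphertext letter is L (appears 9 times).
L is position 11; I is position 8.
Shift = 3.

3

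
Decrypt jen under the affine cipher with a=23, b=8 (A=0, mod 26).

rkh

The inverse of 23 mod 26 is 17, since 23·17=391≡1. Apply D(y)=17·(y−8) mod 26:
j(9): 17·(9−8)=17 → r
e(4): 17·(4−8)=-68≡10 → k
n(13): 17·(13−8)=85≡7 → h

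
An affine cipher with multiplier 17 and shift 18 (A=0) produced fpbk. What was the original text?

The inverse of 17 mod 26 is 23, since 17·23=391≡1. Apply D(y)=23·(y−18) mod 26:
f(5): 23·(5−18)=-299≡13 → n
p(15): 23·(15−18)=-69≡9 → j
b(1): 23·(1−18)=-391≡25 → z
k(10): 23·(10−18)=-184≡24 → y

njzy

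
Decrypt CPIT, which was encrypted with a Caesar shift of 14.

C(2): 2−14=-12≡14 → O
P(15): 15−14=1 → B
I(8): 8−14=-6≡20 → U
T(19): 19−14=5 → F

OBUF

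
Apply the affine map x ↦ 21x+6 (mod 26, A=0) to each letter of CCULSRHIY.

WWKDUZXSQ

C(2): 21·2+6=48≡22 → W
C(2): 21·2+6=48≡22 → W
U(20): 21·20+6=426≡10 → K
L(11): 21·11+6=237≡3 → D
S(18): 21·18+6=384≡20 → U
R(17): 21·17+6=363≡25 → Z
H(7): 21·7+6=153≡23 → X
I(8): 21·8+6=174≡18 → S
Y(24): 21·24+6=510≡16 → Q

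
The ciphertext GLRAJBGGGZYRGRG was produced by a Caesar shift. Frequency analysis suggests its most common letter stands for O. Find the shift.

18

The most frequent ciphertext letter is G (appears 6 times).
G is position 6; O is position 14.
Shift = -8≡18.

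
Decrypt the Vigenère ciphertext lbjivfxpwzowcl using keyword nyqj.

Repeat the key across the ciphertext: nyqjnyqjnyqjny
l(11)−n(13): -2≡24 → y
b(1)−y(24): -23≡3 → d
j(9)−q(16): -7≡19 → t
i(8)−j(9): -1≡25 → z
v(21)−n(13): 8 → i
f(5)−y(24): -19≡7 → h
x(23)−q(16): 7 → h
p(15)−j(9): 6 → g
w(22)−n(13): 9 → j
z(25)−y(24): 1 → b
o(14)−q(16): -2≡24 → y
w(22)−j(9): 13 → n
c(2)−n(13): -11≡15 → p
l(11)−y(24): -13≡13 → n

ydtzihhgjbynpn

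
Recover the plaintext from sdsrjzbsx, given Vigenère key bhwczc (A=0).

Repeat the key across the ciphertext: bhwczcbhw
s(18)−b(1): 17 → r
d(3)−h(7): -4≡22 → w
s(18)−w(22): -4≡22 → w
r(17)−c(2): 15 → p
j(9)−z(25): -16≡10 → k
z(25)−c(2): 23 → x
b(1)−b(1): 0 → a
s(18)−h(7): 11 → l
x(23)−w(22): 1 → b

rwwpkxalb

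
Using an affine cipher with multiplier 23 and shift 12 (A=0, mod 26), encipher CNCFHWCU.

C(2): 23·2+12=58≡6 → G
N(13): 23·13+12=311≡25 → Z
C(2): 23·2+12=58≡6 → G
F(5): 23·5+12=127≡23 → X
H(7): 23·7+12=173≡17 → R
W(22): 23·22+12=518≡24 → Y
C(2): 23·2+12=58≡6 → G
U(20): 23·20+12=472≡4 → E

GZGXRYGE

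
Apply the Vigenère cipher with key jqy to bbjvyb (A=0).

Repeat the key across the message: jqyjqy
b(1)+j(9): 10 → k
b(1)+q(16): 17 → r
j(9)+y(24): 33≡7 → h
v(21)+j(9): 30≡4 → e
y(24)+q(16): 40≡14 → o
b(1)+y(24): 25 → z

krheoz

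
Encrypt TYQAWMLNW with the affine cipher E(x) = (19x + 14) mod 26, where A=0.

T(19): 19·19+14=375≡11 → L
Y(24): 19·24+14=470≡2 → C
Q(16): 19·16+14=318≡6 → G
A(0): 19·0+14=14 → O
W(22): 19·22+14=432≡16 → Q
M(12): 19·12+14=242≡8 → I
L(11): 19·11+14=223≡15 → P
N(13): 19·13+14=261≡1 → B
W(22): 19·22+14=432≡16 → Q

LCGOQIPBQ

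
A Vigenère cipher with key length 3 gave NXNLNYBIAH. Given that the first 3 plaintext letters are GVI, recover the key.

HCF

Subtract each crib letter from the matching ciphertext letter (mod 26):
N(13)−G(6)=7 → H
X(23)−V(21)=2 → C
N(13)−I(8)=5 → F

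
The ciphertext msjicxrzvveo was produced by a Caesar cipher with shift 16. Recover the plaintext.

wctsmhbjffoy

m(12): 12−16=-4≡22 → w
s(18): 18−16=2 → c
j(9): 9−16=-7≡19 → t
i(8): 8−16=-8≡18 → s
c(2): 2−16=-14≡12 → m
x(23): 23−16=7 → h
r(17): 17−16=1 → b
z(25): 25−16=9 → j
v(21): 21−16=5 → f
v(21): 21−16=5 → f
e(4): 4−16=-12≡14 → o
o(14): 14−16=-2≡24 → y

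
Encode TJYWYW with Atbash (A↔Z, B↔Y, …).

T(19) → G(6)
J(9) → Q(16)
Y(24) → B(1)
W(22) → D(3)
Y(24) → B(1)
W(22) → D(3)

GQBDBD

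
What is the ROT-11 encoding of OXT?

ZIE

O(14): 14+11=25 → Z
X(23): 23+11=34≡8 → I
T(19): 19+11=30≡4 → E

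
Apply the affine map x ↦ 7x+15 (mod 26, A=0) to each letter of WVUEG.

NGZRF

W(22): 7·22+15=169≡13 → N
V(21): 7·21+15=162≡6 → G
U(20): 7·20+15=155≡25 → Z
E(4): 7·4+15=43≡17 → R
G(6): 7·6+15=57≡5 → F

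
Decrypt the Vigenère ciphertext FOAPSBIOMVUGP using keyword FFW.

AJEKNFDJQQPKK

Repeat the key across the ciphertext: FFWFFWFFWFFWF
F(5)−F(5): 0 → A
O(14)−F(5): 9 → J
A(0)−W(22): -22≡4 → E
P(15)−F(5): 10 → K
S(18)−F(5): 13 → N
B(1)−W(22): -21≡5 → F
I(8)−F(5): 3 → D
O(14)−F(5): 9 → J
M(12)−W(22): -10≡16 → Q
V(21)−F(5): 16 → Q
U(20)−F(5): 15 → P
G(6)−W(22): -16≡10 → K
P(15)−F(5): 10 → K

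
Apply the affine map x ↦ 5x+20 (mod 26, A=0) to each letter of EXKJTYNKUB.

E(4): 5·4+20=40≡14 → O
X(23): 5·23+20=135≡5 → F
K(10): 5·10+20=70≡18 → S
J(9): 5·9+20=65≡13 → N
T(19): 5·19+20=115≡11 → L
Y(24): 5·24+20=140≡10 → K
N(13): 5·13+20=85≡7 → H
K(10): 5·10+20=70≡18 → S
U(20): 5·20+20=120≡16 → Q
B(1): 5·1+20=25 → Z

OFSNLKHSQZ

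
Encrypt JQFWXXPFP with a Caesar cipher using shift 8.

J(9): 9+8=17 → R
Q(16): 16+8=24 → Y
F(5): 5+8=13 → N
W(22): 22+8=30≡4 → E
X(23): 23+8=31≡5 → F
X(23): 23+8=31≡5 → F
P(15): 15+8=23 → X
F(5): 5+8=13 → N
P(15): 15+8=23 → X

RYNEFFXNX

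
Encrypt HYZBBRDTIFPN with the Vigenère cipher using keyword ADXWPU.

Repeat the key across the message: ADXWPUADXWPU
H(7)+A(0): 7 → H
Y(24)+D(3): 27≡1 → B
Z(25)+X(23): 48≡22 → W
B(1)+W(22): 23 → X
B(1)+P(15): 16 → Q
R(17)+U(20): 37≡11 → L
D(3)+A(0): 3 → D
T(19)+D(3): 22 → W
I(8)+X(23): 31≡5 → F
F(5)+W(22): 27≡1 → B
P(15)+P(15): 30≡4 → E
N(13)+U(20): 33≡7 → H

HBWXQLDWFBEH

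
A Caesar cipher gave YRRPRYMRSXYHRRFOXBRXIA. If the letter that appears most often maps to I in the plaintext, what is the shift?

The most frequent ciphertext letter is R (appears 7 times).
R is position 17; I is position 8.
Shift = 9.

9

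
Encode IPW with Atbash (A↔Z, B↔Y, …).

RKD

I(8) → R(17)
P(15) → K(10)
W(22) → D(3)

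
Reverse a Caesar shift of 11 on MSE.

BHT

M(12): 12−11=1 → B
S(18): 18−11=7 → H
E(4): 4−11=-7≡19 → T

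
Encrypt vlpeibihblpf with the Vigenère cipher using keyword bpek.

watojqmrcatp

Repeat the key across the message: bpekbpekbpek
v(21)+b(1): 22 → w
l(11)+p(15): 26≡0 → a
p(15)+e(4): 19 → t
e(4)+k(10): 14 → o
i(8)+b(1): 9 → j
b(1)+p(15): 16 → q
i(8)+e(4): 12 → m
h(7)+k(10): 17 → r
b(1)+b(1): 2 → c
l(11)+p(15): 26≡0 → a
p(15)+e(4): 19 → t
f(5)+k(10): 15 → p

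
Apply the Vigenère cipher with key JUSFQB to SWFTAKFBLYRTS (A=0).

BQXYQLOVDDHUB

Repeat the key across the message: JUSFQBJUSFQBJ
S(18)+J(9): 27≡1 → B
W(22)+U(20): 42≡16 → Q
F(5)+S(18): 23 → X
T(19)+F(5): 24 → Y
A(0)+Q(16): 16 → Q
K(10)+B(1): 11 → L
F(5)+J(9): 14 → O
B(1)+U(20): 21 → V
L(11)+S(18): 29≡3 → D
Y(24)+F(5): 29≡3 → D
R(17)+Q(16): 33≡7 → H
T(19)+B(1): 20 → U
S(18)+J(9): 27≡1 → B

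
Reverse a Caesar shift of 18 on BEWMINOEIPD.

JMEUQVWMQXL

B(1): 1−18=-17≡9 → J
E(4): 4−18=-14≡12 → M
W(22): 22−18=4 → E
M(12): 12−18=-6≡20 → U
I(8): 8−18=-10≡16 → Q
N(13): 13−18=-5≡21 → V
O(14): 14−18=-4≡22 → W
E(4): 4−18=-14≡12 → M
I(8): 8−18=-10≡16 → Q
P(15): 15−18=-3≡23 → X
D(3): 3−18=-15≡11 → L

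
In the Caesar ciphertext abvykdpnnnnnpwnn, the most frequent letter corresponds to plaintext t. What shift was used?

The most frequent ciphertext letter is n (appears 7 times).
n is position 13; t is position 19.
Shift = -6≡20.

20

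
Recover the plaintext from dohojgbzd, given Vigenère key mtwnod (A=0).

Repeat the key across the ciphertext: mtwnodmtw
d(3)−m(12): -9≡17 → r
o(14)−t(19): -5≡21 → v
h(7)−w(22): -15≡11 → l
o(14)−n(13): 1 → b
j(9)−o(14): -5≡21 → v
g(6)−d(3): 3 → d
b(1)−m(12): -11≡15 → p
z(25)−t(19): 6 → g
d(3)−w(22): -19≡7 → h

rvlbvdpgh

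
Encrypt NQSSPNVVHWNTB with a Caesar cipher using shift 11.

N(13): 13+11=24 → Y
Q(16): 16+11=27≡1 → B
S(18): 18+11=29≡3 → D
S(18): 18+11=29≡3 → D
P(15): 15+11=26≡0 → A
N(13): 13+11=24 → Y
V(21): 21+11=32≡6 → G
V(21): 21+11=32≡6 → G
H(7): 7+11=18 → S
W(22): 22+11=33≡7 → H
N(13): 13+11=24 → Y
T(19): 19+11=30≡4 → E
B(1): 1+11=12 → M

YBDDAYGGSHYEM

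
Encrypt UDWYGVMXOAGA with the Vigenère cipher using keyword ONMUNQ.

IQISTLAKAUTQ

Repeat the key across the message: ONMUNQONMUNQ
U(20)+O(14): 34≡8 → I
D(3)+N(13): 16 → Q
W(22)+M(12): 34≡8 → I
Y(24)+U(20): 44≡18 → S
G(6)+N(13): 19 → T
V(21)+Q(16): 37≡11 → L
M(12)+O(14): 26≡0 → A
X(23)+N(13): 36≡10 → K
O(14)+M(12): 26≡0 → A
A(0)+U(20): 20 → U
G(6)+N(13): 19 → T
A(0)+Q(16): 16 → Q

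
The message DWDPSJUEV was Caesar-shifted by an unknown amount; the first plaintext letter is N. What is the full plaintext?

NGNZCTEOF

From the crib: D(3)−N(13)=-10≡16, so the shift is 16.
Subtract 16 from each ciphertext letter:
D(3): 3−16=-13≡13 → N
W(22): 22−16=6 → G
D(3): 3−16=-13≡13 → N
P(15): 15−16=-1≡25 → Z
S(18): 18−16=2 → C
J(9): 9−16=-7≡19 → T
U(20): 20−16=4 → E
E(4): 4−16=-12≡14 → O
V(21): 21−16=5 → F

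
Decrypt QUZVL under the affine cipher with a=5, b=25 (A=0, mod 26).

TZAUS

The inverse of 5 mod 26 is 21, since 5·21=105≡1. Apply D(y)=21·(y−25) mod 26:
Q(16): 21·(16−25)=-189≡19 → T
U(20): 21·(20−25)=-105≡25 → Z
Z(25): 21·(25−25)=0 → A
V(21): 21·(21−25)=-84≡20 → U
L(11): 21·(11−25)=-294≡18 → S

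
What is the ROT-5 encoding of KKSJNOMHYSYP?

PPXOSTRMDXDU

K(10): 10+5=15 → P
K(10): 10+5=15 → P
S(18): 18+5=23 → X
J(9): 9+5=14 → O
N(13): 13+5=18 → S
O(14): 14+5=19 → T
M(12): 12+5=17 → R
H(7): 7+5=12 → M
Y(24): 24+5=29≡3 → D
S(18): 18+5=23 → X
Y(24): 24+5=29≡3 → D
P(15): 15+5=20 → U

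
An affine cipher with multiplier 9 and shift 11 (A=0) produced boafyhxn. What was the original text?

The inverse of 9 mod 26 is 3, since 9·3=27≡1. Apply D(y)=3·(y−11) mod 26:
b(1): 3·(1−11)=-30≡22 → w
o(14): 3·(14−11)=9 → j
a(0): 3·(0−11)=-33≡19 → t
f(5): 3·(5−11)=-18≡8 → i
y(24): 3·(24−11)=39≡13 → n
h(7): 3·(7−11)=-12≡14 → o
x(23): 3·(23−11)=36≡10 → k
n(13): 3·(13−11)=6 → g

wjtinokg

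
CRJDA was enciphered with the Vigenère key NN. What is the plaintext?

Repeat the key across the ciphertext: NNNNN
C(2)−N(13): -11≡15 → P
R(17)−N(13): 4 → E
J(9)−N(13): -4≡22 → W
D(3)−N(13): -10≡16 → Q
A(0)−N(13): -13≡13 → N

PEWQN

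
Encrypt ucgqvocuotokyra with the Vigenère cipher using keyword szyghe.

Repeat the key across the message: szygheszygheszy
u(20)+s(18): 38≡12 → m
c(2)+z(25): 27≡1 → b
g(6)+y(24): 30≡4 → e
q(16)+g(6): 22 → w
v(21)+h(7): 28≡2 → c
o(14)+e(4): 18 → s
c(2)+s(18): 20 → u
u(20)+z(25): 45≡19 → t
o(14)+y(24): 38≡12 → m
t(19)+g(6): 25 → z
o(14)+h(7): 21 → v
k(10)+e(4): 14 → o
y(24)+s(18): 42≡16 → q
r(17)+z(25): 42≡16 → q
a(0)+y(24): 24 → y

mbewcsutmzvoqqy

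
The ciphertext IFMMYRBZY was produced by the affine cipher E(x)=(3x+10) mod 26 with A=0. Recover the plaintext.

The inverse of 3 mod 26 is 9, since 3·9=27≡1. Apply D(y)=9·(y−10) mod 26:
I(8): 9·(8−10)=-18≡8 → I
F(5): 9·(5−10)=-45≡7 → H
M(12): 9·(12−10)=18 → S
M(12): 9·(12−10)=18 → S
Y(24): 9·(24−10)=126≡22 → W
R(17): 9·(17−10)=63≡11 → L
B(1): 9·(1−10)=-81≡23 → X
Z(25): 9·(25−10)=135≡5 → F
Y(24): 9·(24−10)=126≡22 → W

IHSSWLXFW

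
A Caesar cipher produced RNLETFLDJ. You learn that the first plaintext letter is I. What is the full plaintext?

From the crib: R(17)−I(8)=9, so the shift is 9.
Subtract 9 from each ciphertext letter:
R(17): 17−9=8 → I
N(13): 13−9=4 → E
L(11): 11−9=2 → C
E(4): 4−9=-5≡21 → V
T(19): 19−9=10 → K
F(5): 5−9=-4≡22 → W
L(11): 11−9=2 → C
D(3): 3−9=-6≡20 → U
J(9): 9−9=0 → A

IECVKWCUA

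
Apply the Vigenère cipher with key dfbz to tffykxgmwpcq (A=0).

Repeat the key across the message: dfbzdfbzdfbz
t(19)+d(3): 22 → w
f(5)+f(5): 10 → k
f(5)+b(1): 6 → g
y(24)+z(25): 49≡23 → x
k(10)+d(3): 13 → n
x(23)+f(5): 28≡2 → c
g(6)+b(1): 7 → h
m(12)+z(25): 37≡11 → l
w(22)+d(3): 25 → z
p(15)+f(5): 20 → u
c(2)+b(1): 3 → d
q(16)+z(25): 41≡15 → p

wkgxnchlzudp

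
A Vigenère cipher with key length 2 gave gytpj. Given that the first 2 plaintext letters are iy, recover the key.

Subtract each crib letter from the matching ciphertext letter (mod 26):
g(6)−i(8)=-2≡24 → y
y(24)−y(24)=0 → a

ya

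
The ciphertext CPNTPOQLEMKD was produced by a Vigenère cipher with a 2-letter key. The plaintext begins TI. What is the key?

Subtract each crib letter from the matching ciphertext letter (mod 26):
C(2)−T(19)=-17≡9 → J
P(15)−I(8)=7 → H

JH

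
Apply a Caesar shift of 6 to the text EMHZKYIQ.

E(4): 4+6=10 → K
M(12): 12+6=18 → S
H(7): 7+6=13 → N
Z(25): 25+6=31≡5 → F
K(10): 10+6=16 → Q
Y(24): 24+6=30≡4 → E
I(8): 8+6=14 → O
Q(16): 16+6=22 → W

KSNFQEOW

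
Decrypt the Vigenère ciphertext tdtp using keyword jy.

kfkr

Repeat the key across the ciphertext: jyjy
t(19)−j(9): 10 → k
d(3)−y(24): -21≡5 → f
t(19)−j(9): 10 → k
p(15)−y(24): -9≡17 → r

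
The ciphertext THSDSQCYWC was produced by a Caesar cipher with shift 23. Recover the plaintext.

WKVGVTFBZF

T(19): 19−23=-4≡22 → W
H(7): 7−23=-16≡10 → K
S(18): 18−23=-5≡21 → V
D(3): 3−23=-20≡6 → G
S(18): 18−23=-5≡21 → V
Q(16): 16−23=-7≡19 → T
C(2): 2−23=-21≡5 → F
Y(24): 24−23=1 → B
W(22): 22−23=-1≡25 → Z
C(2): 2−23=-21≡5 → F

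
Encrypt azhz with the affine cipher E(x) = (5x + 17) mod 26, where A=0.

rmam

a(0): 5·0+17=17 → r
z(25): 5·25+17=142≡12 → m
h(7): 5·7+17=52≡0 → a
z(25): 5·25+17=142≡12 → m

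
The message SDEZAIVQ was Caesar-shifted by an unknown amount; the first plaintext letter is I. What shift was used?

From the crib: S(18)−I(8)=10, so the shift is 10.

10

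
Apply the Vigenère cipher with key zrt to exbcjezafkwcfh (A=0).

doubaxyryjnvey

Repeat the key across the message: zrtzrtzrtzrtzr
e(4)+z(25): 29≡3 → d
x(23)+r(17): 40≡14 → o
b(1)+t(19): 20 → u
c(2)+z(25): 27≡1 → b
j(9)+r(17): 26≡0 → a
e(4)+t(19): 23 → x
z(25)+z(25): 50≡24 → y
a(0)+r(17): 17 → r
f(5)+t(19): 24 → y
k(10)+z(25): 35≡9 → j
w(22)+r(17): 39≡13 → n
c(2)+t(19): 21 → v
f(5)+z(25): 30≡4 → e
h(7)+r(17): 24 → y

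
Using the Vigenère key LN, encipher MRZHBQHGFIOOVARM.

Repeat the key across the message: LNLNLNLNLNLNLNLN
M(12)+L(11): 23 → X
R(17)+N(13): 30≡4 → E
Z(25)+L(11): 36≡10 → K
H(7)+N(13): 20 → U
B(1)+L(11): 12 → M
Q(16)+N(13): 29≡3 → D
H(7)+L(11): 18 → S
G(6)+N(13): 19 → T
F(5)+L(11): 16 → Q
I(8)+N(13): 21 → V
O(14)+L(11): 25 → Z
O(14)+N(13): 27≡1 → B
V(21)+L(11): 32≡6 → G
A(0)+N(13): 13 → N
R(17)+L(11): 28≡2 → C
M(12)+N(13): 25 → Z

XEKUMDSTQVZBGNCZ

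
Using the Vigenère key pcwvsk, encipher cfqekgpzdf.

rhmzcqebza

Repeat the key across the message: pcwvskpcwv
c(2)+p(15): 17 → r
f(5)+c(2): 7 → h
q(16)+w(22): 38≡12 → m
e(4)+v(21): 25 → z
k(10)+s(18): 28≡2 → c
g(6)+k(10): 16 → q
p(15)+p(15): 30≡4 → e
z(25)+c(2): 27≡1 → b
d(3)+w(22): 25 → z
f(5)+v(21): 26≡0 → a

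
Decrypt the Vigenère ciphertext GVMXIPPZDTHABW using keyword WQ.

KFQHMZTJHDLKFG

Repeat the key across the ciphertext: WQWQWQWQWQWQWQ
G(6)−W(22): -16≡10 → K
V(21)−Q(16): 5 → F
M(12)−W(22): -10≡16 → Q
X(23)−Q(16): 7 → H
I(8)−W(22): -14≡12 → M
P(15)−Q(16): -1≡25 → Z
P(15)−W(22): -7≡19 → T
Z(25)−Q(16): 9 → J
D(3)−W(22): -19≡7 → H
T(19)−Q(16): 3 → D
H(7)−W(22): -15≡11 → L
A(0)−Q(16): -16≡10 → K
B(1)−W(22): -21≡5 → F
W(22)−Q(16): 6 → G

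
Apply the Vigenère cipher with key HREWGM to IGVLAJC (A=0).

Repeat the key across the message: HREWGMH
I(8)+H(7): 15 → P
G(6)+R(17): 23 → X
V(21)+E(4): 25 → Z
L(11)+W(22): 33≡7 → H
A(0)+G(6): 6 → G
J(9)+M(12): 21 → V
C(2)+H(7): 9 → J

PXZHGVJ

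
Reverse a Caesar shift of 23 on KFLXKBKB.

K(10): 10−23=-13≡13 → N
F(5): 5−23=-18≡8 → I
L(11): 11−23=-12≡14 → O
X(23): 23−23=0 → A
K(10): 10−23=-13≡13 → N
B(1): 1−23=-22≡4 → E
K(10): 10−23=-13≡13 → N
B(1): 1−23=-22≡4 → E

NIOANENE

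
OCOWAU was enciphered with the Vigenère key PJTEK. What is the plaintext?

Repeat the key across the ciphertext: PJTEKP
O(14)−P(15): -1≡25 → Z
C(2)−J(9): -7≡19 → T
O(14)−T(19): -5≡21 → V
W(22)−E(4): 18 → S
A(0)−K(10): -10≡16 → Q
U(20)−P(15): 5 → F

ZTVSQF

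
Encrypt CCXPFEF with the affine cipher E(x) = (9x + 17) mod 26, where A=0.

C(2): 9·2+17=35≡9 → J
C(2): 9·2+17=35≡9 → J
X(23): 9·23+17=224≡16 → Q
P(15): 9·15+17=152≡22 → W
F(5): 9·5+17=62≡10 → K
E(4): 9·4+17=53≡1 → B
F(5): 9·5+17=62≡10 → K

JJQWKBK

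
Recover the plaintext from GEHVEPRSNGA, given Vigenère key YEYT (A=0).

Repeat the key across the ciphertext: YEYTYEYTYEY
G(6)−Y(24): -18≡8 → I
E(4)−E(4): 0 → A
H(7)−Y(24): -17≡9 → J
V(21)−T(19): 2 → C
E(4)−Y(24): -20≡6 → G
P(15)−E(4): 11 → L
R(17)−Y(24): -7≡19 → T
S(18)−T(19): -1≡25 → Z
N(13)−Y(24): -11≡15 → P
G(6)−E(4): 2 → C
A(0)−Y(24): -24≡2 → C

IAJCGLTZPCC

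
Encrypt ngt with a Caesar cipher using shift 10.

xqd

n(13): 13+10=23 → x
g(6): 6+10=16 → q
t(19): 19+10=29≡3 → d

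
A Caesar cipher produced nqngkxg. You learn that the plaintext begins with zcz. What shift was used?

From the crib: n(13)−z(25)=-12≡14, so the shift is 14.

14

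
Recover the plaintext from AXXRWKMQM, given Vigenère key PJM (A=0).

LOLCNYXHA

Repeat the key across the ciphertext: PJMPJMPJM
A(0)−P(15): -15≡11 → L
X(23)−J(9): 14 → O
X(23)−M(12): 11 → L
R(17)−P(15): 2 → C
W(22)−J(9): 13 → N
K(10)−M(12): -2≡24 → Y
M(12)−P(15): -3≡23 → X
Q(16)−J(9): 7 → H
M(12)−M(12): 0 → A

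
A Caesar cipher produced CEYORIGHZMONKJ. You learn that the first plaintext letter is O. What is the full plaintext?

OQKADUSTLYAZWV

From the crib: C(2)−O(14)=-12≡14, so the shift is 14.
Subtract 14 from each ciphertext letter:
C(2): 2−14=-12≡14 → O
E(4): 4−14=-10≡16 → Q
Y(24): 24−14=10 → K
O(14): 14−14=0 → A
R(17): 17−14=3 → D
I(8): 8−14=-6≡20 → U
G(6): 6−14=-8≡18 → S
H(7): 7−14=-7≡19 → T
Z(25): 25−14=11 → L
M(12): 12−14=-2≡24 → Y
O(14): 14−14=0 → A
N(13): 13−14=-1≡25 → Z
K(10): 10−14=-4≡22 → W
J(9): 9−14=-5≡21 → V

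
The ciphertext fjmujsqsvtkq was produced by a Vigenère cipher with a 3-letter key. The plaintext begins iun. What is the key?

Subtract each crib letter from the matching ciphertext letter (mod 26):
f(5)−i(8)=-3≡23 → x
j(9)−u(20)=-11≡15 → p
m(12)−n(13)=-1≡25 → z

xpz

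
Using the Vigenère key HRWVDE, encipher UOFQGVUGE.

BFBLJZBXA

Repeat the key across the message: HRWVDEHRW
U(20)+H(7): 27≡1 → B
O(14)+R(17): 31≡5 → F
F(5)+W(22): 27≡1 → B
Q(16)+V(21): 37≡11 → L
G(6)+D(3): 9 → J
V(21)+E(4): 25 → Z
U(20)+H(7): 27≡1 → B
G(6)+R(17): 23 → X
E(4)+W(22): 26≡0 → A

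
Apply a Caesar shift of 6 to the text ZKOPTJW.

FQUVZPC

Z(25): 25+6=31≡5 → F
K(10): 10+6=16 → Q
O(14): 14+6=20 → U
P(15): 15+6=21 → V
T(19): 19+6=25 → Z
J(9): 9+6=15 → P
W(22): 22+6=28≡2 → C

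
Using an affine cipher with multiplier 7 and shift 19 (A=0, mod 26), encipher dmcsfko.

ozhpcln

d(3): 7·3+19=40≡14 → o
m(12): 7·12+19=103≡25 → z
c(2): 7·2+19=33≡7 → h
s(18): 7·18+19=145≡15 → p
f(5): 7·5+19=54≡2 → c
k(10): 7·10+19=89≡11 → l
o(14): 7·14+19=117≡13 → n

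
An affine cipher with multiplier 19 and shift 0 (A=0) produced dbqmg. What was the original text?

The inverse of 19 mod 26 is 11, since 19·11=209≡1. Apply D(y)=11·(y−0) mod 26:
d(3): 11·(3−0)=33≡7 → h
b(1): 11·(1−0)=11 → l
q(16): 11·(16−0)=176≡20 → u
m(12): 11·(12−0)=132≡2 → c
g(6): 11·(6−0)=66≡14 → o

hluco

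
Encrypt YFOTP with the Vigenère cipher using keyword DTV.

BYJWI

Repeat the key across the message: DTVDT
Y(24)+D(3): 27≡1 → B
F(5)+T(19): 24 → Y
O(14)+V(21): 35≡9 → J
T(19)+D(3): 22 → W
P(15)+T(19): 34≡8 → I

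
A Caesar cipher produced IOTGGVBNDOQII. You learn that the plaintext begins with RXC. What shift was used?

From the crib: I(8)−R(17)=-9≡17, so the shift is 17.

17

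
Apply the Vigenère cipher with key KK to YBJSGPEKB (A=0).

ILTCQZOUL

Repeat the key across the message: KKKKKKKKK
Y(24)+K(10): 34≡8 → I
B(1)+K(10): 11 → L
J(9)+K(10): 19 → T
S(18)+K(10): 28≡2 → C
G(6)+K(10): 16 → Q
P(15)+K(10): 25 → Z
E(4)+K(10): 14 → O
K(10)+K(10): 20 → U
B(1)+K(10): 11 → L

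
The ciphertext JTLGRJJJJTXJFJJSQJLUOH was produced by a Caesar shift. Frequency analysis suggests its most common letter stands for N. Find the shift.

22

The most frequent ciphertext letter is J (appears 9 times).
J is position 9; N is position 13.
Shift = -4≡22.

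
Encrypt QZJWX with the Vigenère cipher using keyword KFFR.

Repeat the key across the message: KFFRK
Q(16)+K(10): 26≡0 → A
Z(25)+F(5): 30≡4 → E
J(9)+F(5): 14 → O
W(22)+R(17): 39≡13 → N
X(23)+K(10): 33≡7 → H

AEONH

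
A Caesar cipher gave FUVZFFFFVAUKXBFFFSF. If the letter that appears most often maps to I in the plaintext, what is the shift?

The most frequent ciphertext letter is F (appears 9 times).
F is position 5; I is position 8.
Shift = -3≡23.

23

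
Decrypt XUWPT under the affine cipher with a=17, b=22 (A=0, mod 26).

XGAVJ

The inverse of 17 mod 26 is 23, since 17·23=391≡1. Apply D(y)=23·(y−22) mod 26:
X(23): 23·(23−22)=23 → X
U(20): 23·(20−22)=-46≡6 → G
W(22): 23·(22−22)=0 → A
P(15): 23·(15−22)=-161≡21 → V
T(19): 23·(19−22)=-69≡9 → J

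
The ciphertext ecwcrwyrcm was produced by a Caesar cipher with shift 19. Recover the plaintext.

e(4): 4−19=-15≡11 → l
c(2): 2−19=-17≡9 → j
w(22): 22−19=3 → d
c(2): 2−19=-17≡9 → j
r(17): 17−19=-2≡24 → y
w(22): 22−19=3 → d
y(24): 24−19=5 → f
r(17): 17−19=-2≡24 → y
c(2): 2−19=-17≡9 → j
m(12): 12−19=-7≡19 → t

ljdjydfyjt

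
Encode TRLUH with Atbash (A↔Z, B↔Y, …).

GIOFS

T(19) → G(6)
R(17) → I(8)
L(11) → O(14)
U(20) → F(5)
H(7) → S(18)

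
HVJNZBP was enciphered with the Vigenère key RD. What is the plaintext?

QSSKIYY

Repeat the key across the ciphertext: RDRDRDR
H(7)−R(17): -10≡16 → Q
V(21)−D(3): 18 → S
J(9)−R(17): -8≡18 → S
N(13)−D(3): 10 → K
Z(25)−R(17): 8 → I
B(1)−D(3): -2≡24 → Y
P(15)−R(17): -2≡24 → Y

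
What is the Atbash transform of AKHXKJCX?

A(0) → Z(25)
K(10) → P(15)
H(7) → S(18)
X(23) → C(2)
K(10) → P(15)
J(9) → Q(16)
C(2) → X(23)
X(23) → C(2)

ZPSCPQXC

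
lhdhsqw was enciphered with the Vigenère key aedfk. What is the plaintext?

ldaciqs

Repeat the key across the ciphertext: aedfkae
l(11)−a(0): 11 → l
h(7)−e(4): 3 → d
d(3)−d(3): 0 → a
h(7)−f(5): 2 → c
s(18)−k(10): 8 → i
q(16)−a(0): 16 → q
w(22)−e(4): 18 → s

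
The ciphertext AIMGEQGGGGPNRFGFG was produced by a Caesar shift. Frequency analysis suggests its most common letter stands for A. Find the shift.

6

The most frequent ciphertext letter is G (appears 7 times).
G is position 6; A is position 0.
Shift = 6.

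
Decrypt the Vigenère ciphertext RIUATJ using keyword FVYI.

Repeat the key across the ciphertext: FVYIFV
R(17)−F(5): 12 → M
I(8)−V(21): -13≡13 → N
U(20)−Y(24): -4≡22 → W
A(0)−I(8): -8≡18 → S
T(19)−F(5): 14 → O
J(9)−V(21): -12≡14 → O

MNWSOO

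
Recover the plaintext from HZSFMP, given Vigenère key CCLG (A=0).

Repeat the key across the ciphertext: CCLGCC
H(7)−C(2): 5 → F
Z(25)−C(2): 23 → X
S(18)−L(11): 7 → H
F(5)−G(6): -1≡25 → Z
M(12)−C(2): 10 → K
P(15)−C(2): 13 → N

FXHZKN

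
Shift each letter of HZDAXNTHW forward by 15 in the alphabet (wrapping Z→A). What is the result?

WOSPMCIWL

H(7): 7+15=22 → W
Z(25): 25+15=40≡14 → O
D(3): 3+15=18 → S
A(0): 0+15=15 → P
X(23): 23+15=38≡12 → M
N(13): 13+15=28≡2 → C
T(19): 19+15=34≡8 → I
H(7): 7+15=22 → W
W(22): 22+15=37≡11 → L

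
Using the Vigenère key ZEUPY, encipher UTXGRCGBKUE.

TXRVPBKVZSD

Repeat the key across the message: ZEUPYZEUPYZ
U(20)+Z(25): 45≡19 → T
T(19)+E(4): 23 → X
X(23)+U(20): 43≡17 → R
G(6)+P(15): 21 → V
R(17)+Y(24): 41≡15 → P
C(2)+Z(25): 27≡1 → B
G(6)+E(4): 10 → K
B(1)+U(20): 21 → V
K(10)+P(15): 25 → Z
U(20)+Y(24): 44≡18 → S
E(4)+Z(25): 29≡3 → D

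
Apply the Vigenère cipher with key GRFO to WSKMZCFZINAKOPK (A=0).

CJPAFTKNOEFYUGP

Repeat the key across the message: GRFOGRFOGRFOGRF
W(22)+G(6): 28≡2 → C
S(18)+R(17): 35≡9 → J
K(10)+F(5): 15 → P
M(12)+O(14): 26≡0 → A
Z(25)+G(6): 31≡5 → F
C(2)+R(17): 19 → T
F(5)+F(5): 10 → K
Z(25)+O(14): 39≡13 → N
I(8)+G(6): 14 → O
N(13)+R(17): 30≡4 → E
A(0)+F(5): 5 → F
K(10)+O(14): 24 → Y
O(14)+G(6): 20 → U
P(15)+R(17): 32≡6 → G
K(10)+F(5): 15 → P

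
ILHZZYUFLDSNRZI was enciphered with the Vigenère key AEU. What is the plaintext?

IHNZVEUBRDOTRVO

Repeat the key across the ciphertext: AEUAEUAEUAEUAEU
I(8)−A(0): 8 → I
L(11)−E(4): 7 → H
H(7)−U(20): -13≡13 → N
Z(25)−A(0): 25 → Z
Z(25)−E(4): 21 → V
Y(24)−U(20): 4 → E
U(20)−A(0): 20 → U
F(5)−E(4): 1 → B
L(11)−U(20): -9≡17 → R
D(3)−A(0): 3 → D
S(18)−E(4): 14 → O
N(13)−U(20): -7≡19 → T
R(17)−A(0): 17 → R
Z(25)−E(4): 21 → V
I(8)−U(20): -12≡14 → O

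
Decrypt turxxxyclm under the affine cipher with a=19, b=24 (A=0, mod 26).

The inverse of 19 mod 26 is 11, since 19·11=209≡1. Apply D(y)=11·(y−24) mod 26:
t(19): 11·(19−24)=-55≡23 → x
u(20): 11·(20−24)=-44≡8 → i
r(17): 11·(17−24)=-77≡1 → b
x(23): 11·(23−24)=-11≡15 → p
x(23): 11·(23−24)=-11≡15 → p
x(23): 11·(23−24)=-11≡15 → p
y(24): 11·(24−24)=0 → a
c(2): 11·(2−24)=-242≡18 → s
l(11): 11·(11−24)=-143≡13 → n
m(12): 11·(12−24)=-132≡24 → y

xibpppasny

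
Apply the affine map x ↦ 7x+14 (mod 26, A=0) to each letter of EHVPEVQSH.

E(4): 7·4+14=42≡16 → Q
H(7): 7·7+14=63≡11 → L
V(21): 7·21+14=161≡5 → F
P(15): 7·15+14=119≡15 → P
E(4): 7·4+14=42≡16 → Q
V(21): 7·21+14=161≡5 → F
Q(16): 7·16+14=126≡22 → W
S(18): 7·18+14=140≡10 → K
H(7): 7·7+14=63≡11 → L

QLFPQFWKL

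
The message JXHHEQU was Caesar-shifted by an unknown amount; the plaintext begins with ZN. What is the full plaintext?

ZNXXUGK

From the crib: J(9)−Z(25)=-16≡10, so the shift is 10.
Subtract 10 from each ciphertext letter:
J(9): 9−10=-1≡25 → Z
X(23): 23−10=13 → N
H(7): 7−10=-3≡23 → X
H(7): 7−10=-3≡23 → X
E(4): 4−10=-6≡20 → U
Q(16): 16−10=6 → G
U(20): 20−10=10 → K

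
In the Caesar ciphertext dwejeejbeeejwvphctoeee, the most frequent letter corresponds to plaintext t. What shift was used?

11

The most frequent ciphertext letter is e (appears 9 times).
e is position 4; t is position 19.
Shift = -15≡11.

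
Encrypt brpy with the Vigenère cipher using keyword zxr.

Repeat the key across the message: zxrz
b(1)+z(25): 26≡0 → a
r(17)+x(23): 40≡14 → o
p(15)+r(17): 32≡6 → g
y(24)+z(25): 49≡23 → x

aogx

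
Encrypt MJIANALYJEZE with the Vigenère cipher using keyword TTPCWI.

FCXCJIERYGVM

Repeat the key across the message: TTPCWITTPCWI
M(12)+T(19): 31≡5 → F
J(9)+T(19): 28≡2 → C
I(8)+P(15): 23 → X
A(0)+C(2): 2 → C
N(13)+W(22): 35≡9 → J
A(0)+I(8): 8 → I
L(11)+T(19): 30≡4 → E
Y(24)+T(19): 43≡17 → R
J(9)+P(15): 24 → Y
E(4)+C(2): 6 → G
Z(25)+W(22): 47≡21 → V
E(4)+I(8): 12 → M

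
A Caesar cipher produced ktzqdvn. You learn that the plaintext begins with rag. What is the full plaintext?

ragxkcu

From the crib: k(10)−r(17)=-7≡19, so the shift is 19.
Subtract 19 from each ciphertext letter:
k(10): 10−19=-9≡17 → r
t(19): 19−19=0 → a
z(25): 25−19=6 → g
q(16): 16−19=-3≡23 → x
d(3): 3−19=-16≡10 → k
v(21): 21−19=2 → c
n(13): 13−19=-6≡20 → u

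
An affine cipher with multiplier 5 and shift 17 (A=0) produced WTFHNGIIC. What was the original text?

BQIYUDTTX

The inverse of 5 mod 26 is 21, since 5·21=105≡1. Apply D(y)=21·(y−17) mod 26:
W(22): 21·(22−17)=105≡1 → B
T(19): 21·(19−17)=42≡16 → Q
F(5): 21·(5−17)=-252≡8 → I
H(7): 21·(7−17)=-210≡24 → Y
N(13): 21·(13−17)=-84≡20 → U
G(6): 21·(6−17)=-231≡3 → D
I(8): 21·(8−17)=-189≡19 → T
I(8): 21·(8−17)=-189≡19 → T
C(2): 21·(2−17)=-315≡23 → X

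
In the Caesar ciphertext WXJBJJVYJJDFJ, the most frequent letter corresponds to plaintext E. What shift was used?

The most frequent ciphertext letter is J (appears 6 times).
J is position 9; E is position 4.
Shift = 5.

5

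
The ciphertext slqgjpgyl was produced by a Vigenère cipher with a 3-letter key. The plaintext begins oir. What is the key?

Subtract each crib letter from the matching ciphertext letter (mod 26):
s(18)−o(14)=4 → e
l(11)−i(8)=3 → d
q(16)−r(17)=-1≡25 → z

edz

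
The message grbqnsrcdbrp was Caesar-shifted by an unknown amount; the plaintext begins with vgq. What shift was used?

11

From the crib: g(6)−v(21)=-15≡11, so the shift is 11.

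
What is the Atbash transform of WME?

W(22) → D(3)
M(12) → N(13)
E(4) → V(21)

DNV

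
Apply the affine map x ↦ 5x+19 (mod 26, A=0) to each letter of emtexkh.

e(4): 5·4+19=39≡13 → n
m(12): 5·12+19=79≡1 → b
t(19): 5·19+19=114≡10 → k
e(4): 5·4+19=39≡13 → n
x(23): 5·23+19=134≡4 → e
k(10): 5·10+19=69≡17 → r
h(7): 5·7+19=54≡2 → c

nbknerc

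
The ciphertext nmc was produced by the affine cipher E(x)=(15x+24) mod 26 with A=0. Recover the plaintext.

The inverse of 15 mod 26 is 7, since 15·7=105≡1. Apply D(y)=7·(y−24) mod 26:
n(13): 7·(13−24)=-77≡1 → b
m(12): 7·(12−24)=-84≡20 → u
c(2): 7·(2−24)=-154≡2 → c

buc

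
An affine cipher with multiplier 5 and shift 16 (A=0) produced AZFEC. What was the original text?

CHDIS

The inverse of 5 mod 26 is 21, since 5·21=105≡1. Apply D(y)=21·(y−16) mod 26:
A(0): 21·(0−16)=-336≡2 → C
Z(25): 21·(25−16)=189≡7 → H
F(5): 21·(5−16)=-231≡3 → D
E(4): 21·(4−16)=-252≡8 → I
C(2): 21·(2−16)=-294≡18 → S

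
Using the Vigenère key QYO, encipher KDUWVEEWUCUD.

Repeat the key across the message: QYOQYOQYOQYO
K(10)+Q(16): 26≡0 → A
D(3)+Y(24): 27≡1 → B
U(20)+O(14): 34≡8 → I
W(22)+Q(16): 38≡12 → M
V(21)+Y(24): 45≡19 → T
E(4)+O(14): 18 → S
E(4)+Q(16): 20 → U
W(22)+Y(24): 46≡20 → U
U(20)+O(14): 34≡8 → I
C(2)+Q(16): 18 → S
U(20)+Y(24): 44≡18 → S
D(3)+O(14): 17 → R

ABIMTSUUISSR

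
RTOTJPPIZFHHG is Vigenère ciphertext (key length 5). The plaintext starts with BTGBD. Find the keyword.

Subtract each crib letter from the matching ciphertext letter (mod 26):
R(17)−B(1)=16 → Q
T(19)−T(19)=0 → A
O(14)−G(6)=8 → I
T(19)−B(1)=18 → S
J(9)−D(3)=6 → G

QAISG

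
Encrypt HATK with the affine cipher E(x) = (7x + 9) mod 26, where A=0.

H(7): 7·7+9=58≡6 → G
A(0): 7·0+9=9 → J
T(19): 7·19+9=142≡12 → M
K(10): 7·10+9=79≡1 → B

GJMB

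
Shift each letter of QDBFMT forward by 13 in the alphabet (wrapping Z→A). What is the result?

DQOSZG

Q(16): 16+13=29≡3 → D
D(3): 3+13=16 → Q
B(1): 1+13=14 → O
F(5): 5+13=18 → S
M(12): 12+13=25 → Z
T(19): 19+13=32≡6 → G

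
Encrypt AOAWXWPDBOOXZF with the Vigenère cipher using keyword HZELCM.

HNEHZIWCFZQJGE

Repeat the key across the message: HZELCMHZELCMHZ
A(0)+H(7): 7 → H
O(14)+Z(25): 39≡13 → N
A(0)+E(4): 4 → E
W(22)+L(11): 33≡7 → H
X(23)+C(2): 25 → Z
W(22)+M(12): 34≡8 → I
P(15)+H(7): 22 → W
D(3)+Z(25): 28≡2 → C
B(1)+E(4): 5 → F
O(14)+L(11): 25 → Z
O(14)+C(2): 16 → Q
X(23)+M(12): 35≡9 → J
Z(25)+H(7): 32≡6 → G
F(5)+Z(25): 30≡4 → E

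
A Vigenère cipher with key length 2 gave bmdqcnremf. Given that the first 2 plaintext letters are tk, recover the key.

ic

Subtract each crib letter from the matching ciphertext letter (mod 26):
b(1)−t(19)=-18≡8 → i
m(12)−k(10)=2 → c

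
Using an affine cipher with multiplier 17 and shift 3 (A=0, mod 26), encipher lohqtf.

l(11): 17·11+3=190≡8 → i
o(14): 17·14+3=241≡7 → h
h(7): 17·7+3=122≡18 → s
q(16): 17·16+3=275≡15 → p
t(19): 17·19+3=326≡14 → o
f(5): 17·5+3=88≡10 → k

ihspok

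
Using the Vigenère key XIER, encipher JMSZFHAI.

Repeat the key across the message: XIERXIER
J(9)+X(23): 32≡6 → G
M(12)+I(8): 20 → U
S(18)+E(4): 22 → W
Z(25)+R(17): 42≡16 → Q
F(5)+X(23): 28≡2 → C
H(7)+I(8): 15 → P
A(0)+E(4): 4 → E
I(8)+R(17): 25 → Z

GUWQCPEZ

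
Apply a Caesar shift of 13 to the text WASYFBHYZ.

W(22): 22+13=35≡9 → J
A(0): 0+13=13 → N
S(18): 18+13=31≡5 → F
Y(24): 24+13=37≡11 → L
F(5): 5+13=18 → S
B(1): 1+13=14 → O
H(7): 7+13=20 → U
Y(24): 24+13=37≡11 → L
Z(25): 25+13=38≡12 → M

JNFLSOULM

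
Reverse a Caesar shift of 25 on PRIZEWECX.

P(15): 15−25=-10≡16 → Q
R(17): 17−25=-8≡18 → S
I(8): 8−25=-17≡9 → J
Z(25): 25−25=0 → A
E(4): 4−25=-21≡5 → F
W(22): 22−25=-3≡23 → X
E(4): 4−25=-21≡5 → F
C(2): 2−25=-23≡3 → D
X(23): 23−25=-2≡24 → Y

QSJAFXFDY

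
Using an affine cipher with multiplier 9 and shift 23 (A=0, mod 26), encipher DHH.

YII

D(3): 9·3+23=50≡24 → Y
H(7): 9·7+23=86≡8 → I
H(7): 9·7+23=86≡8 → I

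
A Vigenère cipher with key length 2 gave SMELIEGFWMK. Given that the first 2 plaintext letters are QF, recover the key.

Subtract each crib letter from the matching ciphertext letter (mod 26):
S(18)−Q(16)=2 → C
M(12)−F(5)=7 → H

CH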